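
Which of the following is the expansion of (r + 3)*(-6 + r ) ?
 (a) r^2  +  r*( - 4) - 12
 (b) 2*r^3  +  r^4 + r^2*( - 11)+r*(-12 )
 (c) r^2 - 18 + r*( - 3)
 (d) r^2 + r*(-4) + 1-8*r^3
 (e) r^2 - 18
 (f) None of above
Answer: c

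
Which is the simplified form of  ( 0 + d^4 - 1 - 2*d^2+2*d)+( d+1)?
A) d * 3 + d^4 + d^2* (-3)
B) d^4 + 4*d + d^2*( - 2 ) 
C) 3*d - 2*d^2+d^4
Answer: C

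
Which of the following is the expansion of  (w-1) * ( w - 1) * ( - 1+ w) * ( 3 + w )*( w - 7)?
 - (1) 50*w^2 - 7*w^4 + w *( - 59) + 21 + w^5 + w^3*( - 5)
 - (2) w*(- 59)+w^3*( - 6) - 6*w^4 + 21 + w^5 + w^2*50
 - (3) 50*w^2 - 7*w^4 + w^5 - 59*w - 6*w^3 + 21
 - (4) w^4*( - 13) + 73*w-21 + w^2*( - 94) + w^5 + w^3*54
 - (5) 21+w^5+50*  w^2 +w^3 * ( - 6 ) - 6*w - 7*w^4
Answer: 3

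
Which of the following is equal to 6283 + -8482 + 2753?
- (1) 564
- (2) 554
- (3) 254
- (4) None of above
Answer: 2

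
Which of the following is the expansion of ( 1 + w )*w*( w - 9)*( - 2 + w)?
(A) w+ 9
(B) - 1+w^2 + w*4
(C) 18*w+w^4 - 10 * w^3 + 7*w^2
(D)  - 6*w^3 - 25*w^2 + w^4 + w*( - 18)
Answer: C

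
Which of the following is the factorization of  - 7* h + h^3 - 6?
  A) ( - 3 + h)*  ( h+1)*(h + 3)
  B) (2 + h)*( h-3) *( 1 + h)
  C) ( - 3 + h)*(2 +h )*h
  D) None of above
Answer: B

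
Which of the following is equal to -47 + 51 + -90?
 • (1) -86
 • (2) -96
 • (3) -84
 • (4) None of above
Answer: 1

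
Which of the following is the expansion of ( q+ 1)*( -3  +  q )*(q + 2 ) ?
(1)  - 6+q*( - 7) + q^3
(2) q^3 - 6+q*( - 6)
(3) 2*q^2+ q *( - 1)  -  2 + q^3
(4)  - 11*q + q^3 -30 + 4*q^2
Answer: 1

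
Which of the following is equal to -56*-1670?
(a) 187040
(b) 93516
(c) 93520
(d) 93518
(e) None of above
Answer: c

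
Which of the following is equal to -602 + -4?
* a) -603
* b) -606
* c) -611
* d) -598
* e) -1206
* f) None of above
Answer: b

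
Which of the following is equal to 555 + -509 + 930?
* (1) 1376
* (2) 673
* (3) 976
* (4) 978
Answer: 3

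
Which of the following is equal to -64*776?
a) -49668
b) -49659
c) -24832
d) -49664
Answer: d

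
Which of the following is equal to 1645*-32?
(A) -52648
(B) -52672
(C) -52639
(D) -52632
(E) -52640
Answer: E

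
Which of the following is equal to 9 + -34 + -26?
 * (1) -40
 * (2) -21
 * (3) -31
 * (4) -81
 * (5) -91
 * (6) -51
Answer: 6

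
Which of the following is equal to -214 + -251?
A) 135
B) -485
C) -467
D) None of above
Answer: D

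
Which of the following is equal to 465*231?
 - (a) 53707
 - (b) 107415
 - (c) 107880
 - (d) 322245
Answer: b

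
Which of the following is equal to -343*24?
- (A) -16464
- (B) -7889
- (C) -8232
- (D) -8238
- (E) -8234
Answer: C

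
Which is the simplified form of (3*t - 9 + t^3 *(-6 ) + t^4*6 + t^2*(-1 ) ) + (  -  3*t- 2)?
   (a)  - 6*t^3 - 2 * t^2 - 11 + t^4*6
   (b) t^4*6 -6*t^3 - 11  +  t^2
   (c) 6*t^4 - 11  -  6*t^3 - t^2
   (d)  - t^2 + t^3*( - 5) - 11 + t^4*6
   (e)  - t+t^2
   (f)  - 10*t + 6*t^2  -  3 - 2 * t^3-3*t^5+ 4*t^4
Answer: c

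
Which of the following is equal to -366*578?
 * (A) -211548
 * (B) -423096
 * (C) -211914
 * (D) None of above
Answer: A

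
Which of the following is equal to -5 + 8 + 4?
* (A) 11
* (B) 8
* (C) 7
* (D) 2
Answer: C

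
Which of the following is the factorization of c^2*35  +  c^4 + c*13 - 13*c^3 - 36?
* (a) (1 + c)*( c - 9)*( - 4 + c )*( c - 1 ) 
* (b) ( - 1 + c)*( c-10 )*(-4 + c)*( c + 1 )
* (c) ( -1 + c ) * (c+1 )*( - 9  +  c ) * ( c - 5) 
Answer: a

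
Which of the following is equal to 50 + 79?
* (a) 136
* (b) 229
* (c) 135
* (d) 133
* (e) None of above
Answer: e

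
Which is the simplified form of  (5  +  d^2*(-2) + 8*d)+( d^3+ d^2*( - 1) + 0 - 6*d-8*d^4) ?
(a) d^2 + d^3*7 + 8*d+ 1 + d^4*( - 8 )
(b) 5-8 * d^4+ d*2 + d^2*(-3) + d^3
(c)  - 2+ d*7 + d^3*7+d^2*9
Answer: b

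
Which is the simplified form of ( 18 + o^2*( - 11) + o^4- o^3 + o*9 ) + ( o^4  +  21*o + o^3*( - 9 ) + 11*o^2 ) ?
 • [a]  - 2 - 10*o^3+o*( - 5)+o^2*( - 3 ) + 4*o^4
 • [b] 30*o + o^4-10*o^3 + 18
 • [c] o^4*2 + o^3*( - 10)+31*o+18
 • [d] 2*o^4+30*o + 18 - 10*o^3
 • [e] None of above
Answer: d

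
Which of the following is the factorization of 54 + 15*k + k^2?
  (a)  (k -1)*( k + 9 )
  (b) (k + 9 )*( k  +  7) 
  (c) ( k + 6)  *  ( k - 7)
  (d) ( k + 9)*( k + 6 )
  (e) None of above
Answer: d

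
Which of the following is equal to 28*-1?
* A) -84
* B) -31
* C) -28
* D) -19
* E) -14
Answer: C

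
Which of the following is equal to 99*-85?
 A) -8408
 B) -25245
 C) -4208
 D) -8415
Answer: D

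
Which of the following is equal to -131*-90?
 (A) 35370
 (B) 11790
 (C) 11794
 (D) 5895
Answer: B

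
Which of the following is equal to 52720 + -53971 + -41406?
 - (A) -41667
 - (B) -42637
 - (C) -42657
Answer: C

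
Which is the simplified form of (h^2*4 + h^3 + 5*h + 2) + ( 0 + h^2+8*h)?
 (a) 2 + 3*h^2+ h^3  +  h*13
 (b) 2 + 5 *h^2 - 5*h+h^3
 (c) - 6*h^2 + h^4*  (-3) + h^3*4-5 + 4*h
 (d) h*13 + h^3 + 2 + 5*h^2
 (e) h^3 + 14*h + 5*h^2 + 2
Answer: d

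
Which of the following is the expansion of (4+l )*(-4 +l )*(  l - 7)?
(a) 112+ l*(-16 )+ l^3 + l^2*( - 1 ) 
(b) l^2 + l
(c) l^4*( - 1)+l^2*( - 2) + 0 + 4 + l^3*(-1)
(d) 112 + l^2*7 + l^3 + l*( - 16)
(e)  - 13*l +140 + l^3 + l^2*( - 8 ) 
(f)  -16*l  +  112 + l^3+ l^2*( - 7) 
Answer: f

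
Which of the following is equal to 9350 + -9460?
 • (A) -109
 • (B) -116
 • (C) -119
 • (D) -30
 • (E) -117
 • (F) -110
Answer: F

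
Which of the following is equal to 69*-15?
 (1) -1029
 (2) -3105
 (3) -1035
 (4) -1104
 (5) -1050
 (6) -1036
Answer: 3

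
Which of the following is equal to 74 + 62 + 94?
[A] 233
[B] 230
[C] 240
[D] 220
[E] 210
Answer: B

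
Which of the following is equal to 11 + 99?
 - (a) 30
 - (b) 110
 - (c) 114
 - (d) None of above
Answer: b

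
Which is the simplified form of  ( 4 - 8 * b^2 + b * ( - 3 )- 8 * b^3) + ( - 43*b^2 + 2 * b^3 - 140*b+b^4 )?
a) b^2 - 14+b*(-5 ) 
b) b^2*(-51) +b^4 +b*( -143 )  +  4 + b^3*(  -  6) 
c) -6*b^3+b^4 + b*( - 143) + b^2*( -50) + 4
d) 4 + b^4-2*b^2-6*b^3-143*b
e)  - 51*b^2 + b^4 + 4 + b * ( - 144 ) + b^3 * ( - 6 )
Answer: b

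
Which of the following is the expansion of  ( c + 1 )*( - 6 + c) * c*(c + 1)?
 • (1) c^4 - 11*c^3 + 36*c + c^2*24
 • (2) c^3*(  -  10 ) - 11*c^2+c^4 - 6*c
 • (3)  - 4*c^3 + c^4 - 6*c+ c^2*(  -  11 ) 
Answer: 3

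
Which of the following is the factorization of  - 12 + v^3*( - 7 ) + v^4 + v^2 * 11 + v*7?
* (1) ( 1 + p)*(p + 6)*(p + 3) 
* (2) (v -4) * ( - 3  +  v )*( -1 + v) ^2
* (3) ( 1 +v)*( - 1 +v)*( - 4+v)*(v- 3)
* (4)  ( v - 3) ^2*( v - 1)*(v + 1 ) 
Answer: 3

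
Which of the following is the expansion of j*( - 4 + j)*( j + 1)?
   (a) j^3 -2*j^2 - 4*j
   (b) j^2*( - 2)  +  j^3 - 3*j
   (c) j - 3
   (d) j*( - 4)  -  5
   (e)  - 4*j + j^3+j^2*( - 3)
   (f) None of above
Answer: e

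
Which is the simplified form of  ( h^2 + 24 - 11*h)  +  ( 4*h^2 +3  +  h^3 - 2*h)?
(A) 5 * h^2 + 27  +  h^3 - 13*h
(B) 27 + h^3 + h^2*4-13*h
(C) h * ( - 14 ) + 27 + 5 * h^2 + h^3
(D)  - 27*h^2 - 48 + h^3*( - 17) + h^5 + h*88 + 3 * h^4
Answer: A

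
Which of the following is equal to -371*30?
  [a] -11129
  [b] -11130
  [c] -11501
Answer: b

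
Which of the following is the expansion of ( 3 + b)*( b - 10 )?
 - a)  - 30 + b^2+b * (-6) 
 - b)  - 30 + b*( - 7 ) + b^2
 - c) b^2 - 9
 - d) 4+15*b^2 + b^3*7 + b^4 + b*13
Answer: b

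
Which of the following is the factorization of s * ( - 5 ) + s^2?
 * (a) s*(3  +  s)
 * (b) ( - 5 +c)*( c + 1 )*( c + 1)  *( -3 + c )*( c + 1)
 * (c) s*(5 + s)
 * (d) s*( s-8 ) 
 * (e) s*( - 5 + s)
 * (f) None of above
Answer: e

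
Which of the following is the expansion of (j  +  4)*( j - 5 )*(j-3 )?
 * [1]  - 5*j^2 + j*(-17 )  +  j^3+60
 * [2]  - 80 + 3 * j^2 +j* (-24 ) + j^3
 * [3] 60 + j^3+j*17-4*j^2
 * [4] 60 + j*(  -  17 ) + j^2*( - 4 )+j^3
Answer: 4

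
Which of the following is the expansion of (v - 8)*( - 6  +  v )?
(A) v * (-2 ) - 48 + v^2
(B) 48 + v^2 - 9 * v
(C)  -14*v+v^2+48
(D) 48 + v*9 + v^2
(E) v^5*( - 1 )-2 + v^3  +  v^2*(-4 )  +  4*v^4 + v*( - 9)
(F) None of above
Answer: C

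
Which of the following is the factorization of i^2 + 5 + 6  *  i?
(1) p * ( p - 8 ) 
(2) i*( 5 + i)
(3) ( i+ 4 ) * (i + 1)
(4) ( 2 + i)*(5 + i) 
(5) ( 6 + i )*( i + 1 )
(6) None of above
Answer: 6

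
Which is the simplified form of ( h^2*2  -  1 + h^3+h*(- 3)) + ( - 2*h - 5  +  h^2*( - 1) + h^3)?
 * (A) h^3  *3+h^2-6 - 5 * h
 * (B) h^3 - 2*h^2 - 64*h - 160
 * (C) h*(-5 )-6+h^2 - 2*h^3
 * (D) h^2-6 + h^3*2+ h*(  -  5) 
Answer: D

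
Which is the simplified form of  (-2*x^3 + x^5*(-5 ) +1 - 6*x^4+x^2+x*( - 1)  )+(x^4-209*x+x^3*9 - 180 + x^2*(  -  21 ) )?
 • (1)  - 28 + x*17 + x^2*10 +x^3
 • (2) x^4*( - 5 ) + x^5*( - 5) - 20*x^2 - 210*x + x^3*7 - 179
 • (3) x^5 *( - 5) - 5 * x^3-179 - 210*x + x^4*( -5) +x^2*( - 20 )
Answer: 2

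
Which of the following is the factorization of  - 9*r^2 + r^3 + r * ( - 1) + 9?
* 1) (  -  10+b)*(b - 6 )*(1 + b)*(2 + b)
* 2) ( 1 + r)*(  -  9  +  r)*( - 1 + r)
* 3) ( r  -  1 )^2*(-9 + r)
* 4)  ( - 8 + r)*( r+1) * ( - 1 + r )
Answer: 2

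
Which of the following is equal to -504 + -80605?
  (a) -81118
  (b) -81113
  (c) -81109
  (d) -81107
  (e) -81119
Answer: c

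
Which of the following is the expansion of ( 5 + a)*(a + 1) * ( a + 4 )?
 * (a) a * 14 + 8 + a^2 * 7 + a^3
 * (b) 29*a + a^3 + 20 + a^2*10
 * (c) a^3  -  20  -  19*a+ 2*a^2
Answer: b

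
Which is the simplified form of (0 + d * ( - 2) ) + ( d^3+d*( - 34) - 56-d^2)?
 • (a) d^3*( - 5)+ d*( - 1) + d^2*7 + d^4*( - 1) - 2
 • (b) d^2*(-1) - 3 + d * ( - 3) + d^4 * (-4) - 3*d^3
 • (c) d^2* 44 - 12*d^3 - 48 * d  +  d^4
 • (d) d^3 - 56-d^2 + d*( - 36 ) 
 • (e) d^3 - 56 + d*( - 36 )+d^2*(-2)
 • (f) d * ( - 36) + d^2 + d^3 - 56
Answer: d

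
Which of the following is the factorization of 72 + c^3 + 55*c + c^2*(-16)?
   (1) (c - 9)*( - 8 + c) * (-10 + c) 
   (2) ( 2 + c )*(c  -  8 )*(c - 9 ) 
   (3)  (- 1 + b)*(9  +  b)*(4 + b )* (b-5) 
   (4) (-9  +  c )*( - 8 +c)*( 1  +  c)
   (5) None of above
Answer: 4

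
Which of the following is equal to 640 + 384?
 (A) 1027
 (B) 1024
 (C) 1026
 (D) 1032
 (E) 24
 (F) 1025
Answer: B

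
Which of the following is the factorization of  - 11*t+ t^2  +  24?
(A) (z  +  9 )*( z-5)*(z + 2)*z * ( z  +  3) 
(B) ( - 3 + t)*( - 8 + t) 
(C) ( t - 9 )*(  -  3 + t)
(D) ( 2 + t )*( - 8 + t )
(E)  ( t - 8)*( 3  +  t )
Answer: B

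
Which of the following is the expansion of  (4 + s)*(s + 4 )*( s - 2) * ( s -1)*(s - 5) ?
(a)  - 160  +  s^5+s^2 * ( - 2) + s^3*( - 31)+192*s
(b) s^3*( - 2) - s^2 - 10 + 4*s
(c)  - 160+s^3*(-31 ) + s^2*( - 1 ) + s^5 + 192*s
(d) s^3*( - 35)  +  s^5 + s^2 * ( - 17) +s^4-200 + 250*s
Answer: a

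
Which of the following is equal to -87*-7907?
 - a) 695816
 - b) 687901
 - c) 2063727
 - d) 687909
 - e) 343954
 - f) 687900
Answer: d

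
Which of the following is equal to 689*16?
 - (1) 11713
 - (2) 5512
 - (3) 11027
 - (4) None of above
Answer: 4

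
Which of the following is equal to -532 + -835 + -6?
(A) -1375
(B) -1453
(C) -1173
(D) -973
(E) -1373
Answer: E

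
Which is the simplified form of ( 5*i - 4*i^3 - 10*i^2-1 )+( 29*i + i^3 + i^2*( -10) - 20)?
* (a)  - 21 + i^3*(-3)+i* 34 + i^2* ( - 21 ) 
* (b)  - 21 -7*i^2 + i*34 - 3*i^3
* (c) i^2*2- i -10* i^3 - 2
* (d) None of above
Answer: d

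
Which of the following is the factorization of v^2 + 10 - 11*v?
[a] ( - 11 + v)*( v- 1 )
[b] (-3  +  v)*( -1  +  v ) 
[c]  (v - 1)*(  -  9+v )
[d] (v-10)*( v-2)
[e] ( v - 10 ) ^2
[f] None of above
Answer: f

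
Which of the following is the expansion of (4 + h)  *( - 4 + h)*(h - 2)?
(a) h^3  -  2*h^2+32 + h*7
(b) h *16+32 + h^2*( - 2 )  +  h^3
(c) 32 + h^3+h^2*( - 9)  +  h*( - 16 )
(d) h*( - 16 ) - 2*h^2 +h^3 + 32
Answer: d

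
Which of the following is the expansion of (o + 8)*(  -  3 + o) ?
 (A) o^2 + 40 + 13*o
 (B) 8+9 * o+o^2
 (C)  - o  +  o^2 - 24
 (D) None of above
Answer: D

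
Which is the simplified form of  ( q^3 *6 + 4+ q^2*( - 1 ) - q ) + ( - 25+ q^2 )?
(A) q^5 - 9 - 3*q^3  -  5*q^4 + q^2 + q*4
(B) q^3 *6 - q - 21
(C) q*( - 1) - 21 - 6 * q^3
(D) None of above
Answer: B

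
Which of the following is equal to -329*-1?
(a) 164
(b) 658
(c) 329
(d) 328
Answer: c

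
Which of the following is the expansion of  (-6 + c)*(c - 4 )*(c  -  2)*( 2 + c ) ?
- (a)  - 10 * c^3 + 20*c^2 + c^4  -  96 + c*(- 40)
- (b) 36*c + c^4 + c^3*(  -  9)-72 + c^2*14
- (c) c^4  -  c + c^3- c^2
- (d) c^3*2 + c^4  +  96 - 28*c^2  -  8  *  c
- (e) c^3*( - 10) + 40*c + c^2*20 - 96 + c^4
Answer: e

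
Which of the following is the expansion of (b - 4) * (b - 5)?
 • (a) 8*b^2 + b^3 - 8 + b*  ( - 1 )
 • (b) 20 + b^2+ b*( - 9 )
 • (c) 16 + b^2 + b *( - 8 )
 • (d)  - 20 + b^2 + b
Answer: b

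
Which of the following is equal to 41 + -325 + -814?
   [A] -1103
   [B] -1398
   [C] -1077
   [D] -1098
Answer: D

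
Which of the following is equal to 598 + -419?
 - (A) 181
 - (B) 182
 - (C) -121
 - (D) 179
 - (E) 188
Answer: D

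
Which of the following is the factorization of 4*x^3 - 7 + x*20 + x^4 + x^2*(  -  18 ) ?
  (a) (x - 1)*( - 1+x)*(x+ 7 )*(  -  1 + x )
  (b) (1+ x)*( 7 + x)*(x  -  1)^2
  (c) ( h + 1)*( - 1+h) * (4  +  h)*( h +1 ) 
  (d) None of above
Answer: a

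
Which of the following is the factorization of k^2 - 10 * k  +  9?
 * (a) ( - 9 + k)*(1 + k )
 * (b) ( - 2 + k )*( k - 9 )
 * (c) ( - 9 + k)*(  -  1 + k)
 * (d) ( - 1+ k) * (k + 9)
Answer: c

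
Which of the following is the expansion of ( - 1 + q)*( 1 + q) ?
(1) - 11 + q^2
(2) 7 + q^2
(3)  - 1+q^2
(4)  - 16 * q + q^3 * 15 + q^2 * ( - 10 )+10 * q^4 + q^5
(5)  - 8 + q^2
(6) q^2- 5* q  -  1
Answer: 3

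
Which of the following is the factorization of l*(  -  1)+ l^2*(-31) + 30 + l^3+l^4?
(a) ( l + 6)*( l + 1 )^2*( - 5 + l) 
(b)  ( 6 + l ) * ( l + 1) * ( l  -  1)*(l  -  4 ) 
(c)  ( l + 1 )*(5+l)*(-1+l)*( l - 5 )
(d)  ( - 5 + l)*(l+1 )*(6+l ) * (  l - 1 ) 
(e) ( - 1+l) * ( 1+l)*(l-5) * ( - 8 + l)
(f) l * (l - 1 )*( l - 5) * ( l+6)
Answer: d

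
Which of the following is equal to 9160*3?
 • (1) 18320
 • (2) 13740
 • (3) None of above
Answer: 3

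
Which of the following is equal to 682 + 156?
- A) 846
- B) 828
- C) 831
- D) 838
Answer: D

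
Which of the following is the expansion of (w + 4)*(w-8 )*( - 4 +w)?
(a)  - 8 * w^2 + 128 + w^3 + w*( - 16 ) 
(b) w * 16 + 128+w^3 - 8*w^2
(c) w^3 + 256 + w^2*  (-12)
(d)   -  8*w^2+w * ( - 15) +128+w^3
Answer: a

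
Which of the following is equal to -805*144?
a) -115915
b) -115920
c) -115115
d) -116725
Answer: b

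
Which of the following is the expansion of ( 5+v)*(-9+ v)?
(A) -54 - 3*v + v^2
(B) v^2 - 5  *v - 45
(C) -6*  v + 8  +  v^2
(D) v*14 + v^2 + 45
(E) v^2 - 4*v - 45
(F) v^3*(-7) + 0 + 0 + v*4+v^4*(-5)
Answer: E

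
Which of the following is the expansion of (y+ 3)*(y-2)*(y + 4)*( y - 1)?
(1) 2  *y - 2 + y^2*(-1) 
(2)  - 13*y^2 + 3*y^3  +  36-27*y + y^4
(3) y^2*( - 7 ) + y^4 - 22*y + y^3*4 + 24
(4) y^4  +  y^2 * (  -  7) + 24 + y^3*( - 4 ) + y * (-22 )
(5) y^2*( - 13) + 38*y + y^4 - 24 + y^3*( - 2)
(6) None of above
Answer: 3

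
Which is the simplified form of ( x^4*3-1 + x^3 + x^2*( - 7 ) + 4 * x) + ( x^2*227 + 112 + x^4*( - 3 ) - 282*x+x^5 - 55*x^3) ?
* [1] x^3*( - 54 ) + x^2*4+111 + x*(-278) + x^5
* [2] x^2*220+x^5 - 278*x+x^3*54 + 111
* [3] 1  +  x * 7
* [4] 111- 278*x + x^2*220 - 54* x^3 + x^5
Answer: 4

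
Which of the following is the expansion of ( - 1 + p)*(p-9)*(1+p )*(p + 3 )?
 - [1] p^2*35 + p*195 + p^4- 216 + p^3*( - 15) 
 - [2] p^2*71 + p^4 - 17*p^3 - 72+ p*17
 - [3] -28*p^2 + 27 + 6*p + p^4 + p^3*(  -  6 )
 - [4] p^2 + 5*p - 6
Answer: 3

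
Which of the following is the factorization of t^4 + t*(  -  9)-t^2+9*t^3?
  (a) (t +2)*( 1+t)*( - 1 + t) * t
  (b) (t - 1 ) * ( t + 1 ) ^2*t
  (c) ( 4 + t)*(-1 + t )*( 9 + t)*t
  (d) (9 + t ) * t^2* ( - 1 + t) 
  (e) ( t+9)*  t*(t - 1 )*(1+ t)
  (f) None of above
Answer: e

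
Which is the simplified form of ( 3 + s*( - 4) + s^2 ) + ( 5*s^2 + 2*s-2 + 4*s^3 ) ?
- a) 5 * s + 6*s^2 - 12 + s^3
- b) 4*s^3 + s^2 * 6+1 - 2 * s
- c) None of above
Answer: b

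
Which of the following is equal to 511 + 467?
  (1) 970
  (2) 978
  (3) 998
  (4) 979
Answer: 2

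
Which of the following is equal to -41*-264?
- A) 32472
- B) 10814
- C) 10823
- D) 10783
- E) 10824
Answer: E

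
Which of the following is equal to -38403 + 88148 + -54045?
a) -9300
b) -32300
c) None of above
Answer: c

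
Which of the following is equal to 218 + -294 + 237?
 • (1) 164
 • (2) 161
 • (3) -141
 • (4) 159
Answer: 2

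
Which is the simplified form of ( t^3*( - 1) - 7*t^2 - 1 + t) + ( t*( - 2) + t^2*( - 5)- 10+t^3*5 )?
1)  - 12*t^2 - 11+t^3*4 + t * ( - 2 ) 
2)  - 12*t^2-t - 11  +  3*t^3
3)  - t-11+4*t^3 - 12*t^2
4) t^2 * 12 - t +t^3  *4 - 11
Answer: 3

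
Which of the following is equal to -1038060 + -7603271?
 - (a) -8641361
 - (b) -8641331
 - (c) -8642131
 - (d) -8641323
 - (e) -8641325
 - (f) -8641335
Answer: b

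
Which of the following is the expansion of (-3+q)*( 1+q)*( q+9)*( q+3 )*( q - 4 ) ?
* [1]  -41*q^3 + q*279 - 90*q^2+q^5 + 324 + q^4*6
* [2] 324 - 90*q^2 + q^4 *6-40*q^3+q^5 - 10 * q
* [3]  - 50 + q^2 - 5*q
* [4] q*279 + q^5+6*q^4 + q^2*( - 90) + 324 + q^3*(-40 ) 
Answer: 4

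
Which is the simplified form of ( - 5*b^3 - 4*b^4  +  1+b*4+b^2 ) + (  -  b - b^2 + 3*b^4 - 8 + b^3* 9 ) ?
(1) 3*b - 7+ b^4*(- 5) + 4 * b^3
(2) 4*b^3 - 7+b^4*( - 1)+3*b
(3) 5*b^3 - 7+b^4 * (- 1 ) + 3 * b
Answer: 2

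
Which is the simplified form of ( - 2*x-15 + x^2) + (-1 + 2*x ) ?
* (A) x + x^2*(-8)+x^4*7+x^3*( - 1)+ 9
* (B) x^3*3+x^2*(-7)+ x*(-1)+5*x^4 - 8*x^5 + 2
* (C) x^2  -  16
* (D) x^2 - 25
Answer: C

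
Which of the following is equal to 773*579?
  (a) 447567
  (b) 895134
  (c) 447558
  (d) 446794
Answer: a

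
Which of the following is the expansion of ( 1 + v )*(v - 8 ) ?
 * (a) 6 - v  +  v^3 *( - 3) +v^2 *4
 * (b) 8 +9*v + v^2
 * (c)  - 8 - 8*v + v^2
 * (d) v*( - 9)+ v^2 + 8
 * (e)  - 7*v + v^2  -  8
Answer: e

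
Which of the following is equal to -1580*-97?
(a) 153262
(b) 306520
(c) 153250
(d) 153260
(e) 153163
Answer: d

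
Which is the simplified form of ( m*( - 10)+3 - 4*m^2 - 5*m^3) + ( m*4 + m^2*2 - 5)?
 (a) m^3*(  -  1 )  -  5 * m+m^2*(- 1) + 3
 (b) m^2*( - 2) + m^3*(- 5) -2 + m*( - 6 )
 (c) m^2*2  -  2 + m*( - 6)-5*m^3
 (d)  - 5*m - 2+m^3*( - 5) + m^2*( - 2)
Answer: b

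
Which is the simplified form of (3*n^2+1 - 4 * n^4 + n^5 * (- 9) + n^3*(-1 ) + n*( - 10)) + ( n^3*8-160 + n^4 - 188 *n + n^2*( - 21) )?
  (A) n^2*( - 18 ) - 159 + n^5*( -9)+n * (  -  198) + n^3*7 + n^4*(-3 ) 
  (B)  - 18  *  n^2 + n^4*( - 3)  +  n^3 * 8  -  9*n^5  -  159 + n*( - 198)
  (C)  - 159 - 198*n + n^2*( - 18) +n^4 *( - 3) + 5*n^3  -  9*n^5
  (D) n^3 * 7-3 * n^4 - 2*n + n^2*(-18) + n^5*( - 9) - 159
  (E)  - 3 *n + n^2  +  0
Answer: A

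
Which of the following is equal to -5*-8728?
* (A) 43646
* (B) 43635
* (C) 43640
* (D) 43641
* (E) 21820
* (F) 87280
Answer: C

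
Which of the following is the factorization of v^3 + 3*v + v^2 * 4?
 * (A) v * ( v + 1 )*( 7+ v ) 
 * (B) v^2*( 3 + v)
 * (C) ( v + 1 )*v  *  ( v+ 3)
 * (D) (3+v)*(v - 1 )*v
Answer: C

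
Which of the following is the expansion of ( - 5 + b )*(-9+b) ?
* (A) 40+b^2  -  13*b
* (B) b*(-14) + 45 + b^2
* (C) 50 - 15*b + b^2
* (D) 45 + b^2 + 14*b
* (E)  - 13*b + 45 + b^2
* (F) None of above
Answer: B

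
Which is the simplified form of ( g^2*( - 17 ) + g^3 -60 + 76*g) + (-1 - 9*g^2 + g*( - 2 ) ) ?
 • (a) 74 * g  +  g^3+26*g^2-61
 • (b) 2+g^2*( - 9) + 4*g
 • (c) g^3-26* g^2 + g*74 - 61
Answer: c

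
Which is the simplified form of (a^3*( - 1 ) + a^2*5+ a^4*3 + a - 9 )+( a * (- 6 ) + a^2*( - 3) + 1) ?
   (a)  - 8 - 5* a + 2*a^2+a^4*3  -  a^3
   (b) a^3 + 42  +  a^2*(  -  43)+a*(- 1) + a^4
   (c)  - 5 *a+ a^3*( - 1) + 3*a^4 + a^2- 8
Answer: a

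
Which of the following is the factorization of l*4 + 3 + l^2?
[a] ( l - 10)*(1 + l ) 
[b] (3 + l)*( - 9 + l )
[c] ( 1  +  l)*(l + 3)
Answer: c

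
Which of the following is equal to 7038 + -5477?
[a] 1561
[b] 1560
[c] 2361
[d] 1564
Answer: a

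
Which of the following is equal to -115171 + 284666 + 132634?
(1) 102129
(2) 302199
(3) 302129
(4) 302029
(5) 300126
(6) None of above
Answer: 3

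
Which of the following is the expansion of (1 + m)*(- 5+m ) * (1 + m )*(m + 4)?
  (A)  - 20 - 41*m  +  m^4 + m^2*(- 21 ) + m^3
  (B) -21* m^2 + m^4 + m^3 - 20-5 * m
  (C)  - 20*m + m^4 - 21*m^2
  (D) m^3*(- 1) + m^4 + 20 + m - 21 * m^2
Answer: A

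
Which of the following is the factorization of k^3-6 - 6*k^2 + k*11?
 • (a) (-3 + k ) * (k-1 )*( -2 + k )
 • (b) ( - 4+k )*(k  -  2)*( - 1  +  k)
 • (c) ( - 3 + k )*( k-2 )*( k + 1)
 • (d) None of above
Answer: a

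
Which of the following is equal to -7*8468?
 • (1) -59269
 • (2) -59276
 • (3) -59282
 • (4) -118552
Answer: 2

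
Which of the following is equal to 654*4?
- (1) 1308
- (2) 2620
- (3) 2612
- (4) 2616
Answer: 4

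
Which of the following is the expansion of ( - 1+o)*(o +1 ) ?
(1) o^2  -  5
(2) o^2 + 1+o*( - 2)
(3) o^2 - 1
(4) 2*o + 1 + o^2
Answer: 3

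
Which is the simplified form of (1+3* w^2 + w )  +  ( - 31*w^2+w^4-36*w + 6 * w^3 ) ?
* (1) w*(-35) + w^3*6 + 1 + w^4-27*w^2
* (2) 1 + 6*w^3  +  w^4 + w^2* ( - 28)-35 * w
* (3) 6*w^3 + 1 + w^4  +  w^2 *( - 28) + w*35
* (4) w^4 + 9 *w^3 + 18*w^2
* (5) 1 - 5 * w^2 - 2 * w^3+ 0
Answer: 2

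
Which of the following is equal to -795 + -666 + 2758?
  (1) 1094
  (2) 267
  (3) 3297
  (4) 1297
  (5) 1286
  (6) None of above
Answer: 4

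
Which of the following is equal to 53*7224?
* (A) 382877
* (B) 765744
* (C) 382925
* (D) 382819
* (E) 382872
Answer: E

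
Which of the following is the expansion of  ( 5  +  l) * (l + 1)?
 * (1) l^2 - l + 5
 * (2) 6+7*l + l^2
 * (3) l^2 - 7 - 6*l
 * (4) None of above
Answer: 4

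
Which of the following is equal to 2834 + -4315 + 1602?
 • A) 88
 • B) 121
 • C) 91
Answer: B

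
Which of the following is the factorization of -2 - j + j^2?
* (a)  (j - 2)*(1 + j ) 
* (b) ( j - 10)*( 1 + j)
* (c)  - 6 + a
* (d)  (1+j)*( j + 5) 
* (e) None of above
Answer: a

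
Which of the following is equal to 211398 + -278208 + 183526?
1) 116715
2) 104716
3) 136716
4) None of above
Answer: 4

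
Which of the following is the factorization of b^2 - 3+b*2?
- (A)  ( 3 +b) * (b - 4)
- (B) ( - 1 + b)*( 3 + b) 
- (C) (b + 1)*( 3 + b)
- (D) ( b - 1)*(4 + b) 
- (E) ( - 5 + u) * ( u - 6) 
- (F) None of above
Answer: B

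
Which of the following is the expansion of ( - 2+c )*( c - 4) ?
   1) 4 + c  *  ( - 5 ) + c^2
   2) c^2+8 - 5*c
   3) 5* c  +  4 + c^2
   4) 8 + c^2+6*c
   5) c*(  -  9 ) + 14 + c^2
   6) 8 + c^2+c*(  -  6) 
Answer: 6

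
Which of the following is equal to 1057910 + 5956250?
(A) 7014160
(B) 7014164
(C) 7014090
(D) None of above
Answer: A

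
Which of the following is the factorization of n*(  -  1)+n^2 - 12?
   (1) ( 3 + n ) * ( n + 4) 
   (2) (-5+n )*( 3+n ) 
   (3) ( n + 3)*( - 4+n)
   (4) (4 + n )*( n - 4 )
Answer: 3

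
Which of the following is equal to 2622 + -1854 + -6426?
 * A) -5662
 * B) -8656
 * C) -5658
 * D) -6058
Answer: C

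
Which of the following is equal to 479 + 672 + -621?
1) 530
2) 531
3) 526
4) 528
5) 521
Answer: 1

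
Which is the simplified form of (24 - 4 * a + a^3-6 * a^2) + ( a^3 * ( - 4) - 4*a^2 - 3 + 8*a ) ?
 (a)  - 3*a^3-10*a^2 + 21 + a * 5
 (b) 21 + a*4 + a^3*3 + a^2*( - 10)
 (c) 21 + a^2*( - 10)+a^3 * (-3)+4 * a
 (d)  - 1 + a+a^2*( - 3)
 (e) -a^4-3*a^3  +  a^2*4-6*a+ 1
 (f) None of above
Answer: c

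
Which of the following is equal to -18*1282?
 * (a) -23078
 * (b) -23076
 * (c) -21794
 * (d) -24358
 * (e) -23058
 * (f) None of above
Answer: b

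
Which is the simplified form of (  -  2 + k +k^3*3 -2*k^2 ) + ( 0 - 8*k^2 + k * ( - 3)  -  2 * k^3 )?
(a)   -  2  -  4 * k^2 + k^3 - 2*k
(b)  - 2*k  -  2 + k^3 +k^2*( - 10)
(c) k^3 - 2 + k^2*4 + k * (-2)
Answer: b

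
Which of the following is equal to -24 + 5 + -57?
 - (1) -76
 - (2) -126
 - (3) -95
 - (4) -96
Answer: 1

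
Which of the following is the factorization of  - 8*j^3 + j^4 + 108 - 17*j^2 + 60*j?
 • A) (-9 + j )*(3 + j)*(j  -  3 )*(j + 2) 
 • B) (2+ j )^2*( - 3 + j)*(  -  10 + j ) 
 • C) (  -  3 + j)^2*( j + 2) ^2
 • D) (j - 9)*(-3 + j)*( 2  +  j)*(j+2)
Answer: D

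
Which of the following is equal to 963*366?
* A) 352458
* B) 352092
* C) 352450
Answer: A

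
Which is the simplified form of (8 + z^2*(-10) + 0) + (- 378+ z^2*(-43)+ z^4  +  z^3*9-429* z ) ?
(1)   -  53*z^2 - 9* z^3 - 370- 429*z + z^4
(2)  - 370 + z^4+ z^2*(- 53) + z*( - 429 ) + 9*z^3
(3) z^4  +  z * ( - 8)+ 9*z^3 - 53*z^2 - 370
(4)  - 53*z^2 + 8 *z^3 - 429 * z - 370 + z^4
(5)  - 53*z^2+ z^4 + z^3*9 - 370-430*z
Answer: 2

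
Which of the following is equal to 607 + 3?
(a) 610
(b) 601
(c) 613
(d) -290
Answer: a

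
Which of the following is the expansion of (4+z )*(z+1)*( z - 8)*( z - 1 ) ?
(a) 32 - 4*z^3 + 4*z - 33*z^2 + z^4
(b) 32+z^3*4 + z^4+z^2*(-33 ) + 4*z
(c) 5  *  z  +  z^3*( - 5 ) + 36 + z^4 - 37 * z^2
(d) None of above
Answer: a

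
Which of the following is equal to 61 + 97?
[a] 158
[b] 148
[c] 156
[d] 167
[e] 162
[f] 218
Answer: a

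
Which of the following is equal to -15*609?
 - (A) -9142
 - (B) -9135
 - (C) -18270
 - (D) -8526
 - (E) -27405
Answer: B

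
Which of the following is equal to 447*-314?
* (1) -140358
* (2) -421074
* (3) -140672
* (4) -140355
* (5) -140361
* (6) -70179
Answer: 1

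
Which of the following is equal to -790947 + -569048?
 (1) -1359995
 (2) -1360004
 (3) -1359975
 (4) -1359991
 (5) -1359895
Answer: 1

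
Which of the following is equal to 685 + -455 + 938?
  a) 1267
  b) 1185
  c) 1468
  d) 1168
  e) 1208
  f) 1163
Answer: d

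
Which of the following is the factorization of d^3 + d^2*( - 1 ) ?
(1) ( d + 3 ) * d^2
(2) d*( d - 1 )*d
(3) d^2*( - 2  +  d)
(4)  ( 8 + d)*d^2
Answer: 2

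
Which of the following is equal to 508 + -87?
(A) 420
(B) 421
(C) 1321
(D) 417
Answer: B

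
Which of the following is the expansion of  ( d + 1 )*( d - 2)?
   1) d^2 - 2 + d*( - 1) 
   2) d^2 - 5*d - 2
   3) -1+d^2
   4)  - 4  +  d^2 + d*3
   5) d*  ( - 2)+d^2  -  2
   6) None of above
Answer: 1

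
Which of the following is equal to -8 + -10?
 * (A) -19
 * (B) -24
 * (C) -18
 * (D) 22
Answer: C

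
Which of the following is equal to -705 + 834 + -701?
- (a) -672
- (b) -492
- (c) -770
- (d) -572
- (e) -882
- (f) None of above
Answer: d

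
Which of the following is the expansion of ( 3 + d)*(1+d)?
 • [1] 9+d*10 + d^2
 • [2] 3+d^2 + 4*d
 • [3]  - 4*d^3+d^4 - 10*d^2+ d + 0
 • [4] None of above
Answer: 2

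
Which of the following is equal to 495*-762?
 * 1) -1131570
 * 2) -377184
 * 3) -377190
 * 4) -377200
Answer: 3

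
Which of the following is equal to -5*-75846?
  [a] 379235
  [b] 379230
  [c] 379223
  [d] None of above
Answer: b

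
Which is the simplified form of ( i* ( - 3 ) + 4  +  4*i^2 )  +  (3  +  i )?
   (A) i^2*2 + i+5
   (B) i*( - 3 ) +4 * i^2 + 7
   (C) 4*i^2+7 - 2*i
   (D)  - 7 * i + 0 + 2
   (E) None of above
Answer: C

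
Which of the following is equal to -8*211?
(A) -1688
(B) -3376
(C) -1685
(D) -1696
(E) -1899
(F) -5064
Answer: A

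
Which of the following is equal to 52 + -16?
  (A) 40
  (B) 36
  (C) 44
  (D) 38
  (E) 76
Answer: B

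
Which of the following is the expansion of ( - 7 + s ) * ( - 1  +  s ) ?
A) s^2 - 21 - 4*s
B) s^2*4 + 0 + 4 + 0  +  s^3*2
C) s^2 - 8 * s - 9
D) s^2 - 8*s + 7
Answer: D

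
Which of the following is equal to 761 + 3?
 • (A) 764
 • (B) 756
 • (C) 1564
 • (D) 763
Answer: A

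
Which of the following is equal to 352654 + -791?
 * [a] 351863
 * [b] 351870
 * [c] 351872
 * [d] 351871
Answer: a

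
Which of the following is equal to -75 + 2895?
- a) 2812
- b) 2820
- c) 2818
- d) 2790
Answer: b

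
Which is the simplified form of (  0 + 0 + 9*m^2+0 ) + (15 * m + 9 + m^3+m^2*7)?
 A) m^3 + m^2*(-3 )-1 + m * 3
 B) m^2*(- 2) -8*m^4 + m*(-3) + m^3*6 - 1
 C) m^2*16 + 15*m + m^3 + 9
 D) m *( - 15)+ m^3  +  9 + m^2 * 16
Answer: C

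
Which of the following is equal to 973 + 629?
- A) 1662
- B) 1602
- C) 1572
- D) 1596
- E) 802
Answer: B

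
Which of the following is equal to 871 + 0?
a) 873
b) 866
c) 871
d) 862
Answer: c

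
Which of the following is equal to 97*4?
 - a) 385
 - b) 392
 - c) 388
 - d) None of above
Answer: c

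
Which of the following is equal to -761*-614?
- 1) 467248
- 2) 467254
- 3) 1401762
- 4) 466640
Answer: 2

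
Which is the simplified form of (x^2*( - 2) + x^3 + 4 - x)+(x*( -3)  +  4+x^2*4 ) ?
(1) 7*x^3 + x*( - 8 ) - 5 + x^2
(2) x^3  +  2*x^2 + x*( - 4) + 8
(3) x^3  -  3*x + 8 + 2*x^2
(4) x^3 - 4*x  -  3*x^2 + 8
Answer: 2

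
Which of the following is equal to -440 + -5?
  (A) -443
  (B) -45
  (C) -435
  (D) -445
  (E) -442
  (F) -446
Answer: D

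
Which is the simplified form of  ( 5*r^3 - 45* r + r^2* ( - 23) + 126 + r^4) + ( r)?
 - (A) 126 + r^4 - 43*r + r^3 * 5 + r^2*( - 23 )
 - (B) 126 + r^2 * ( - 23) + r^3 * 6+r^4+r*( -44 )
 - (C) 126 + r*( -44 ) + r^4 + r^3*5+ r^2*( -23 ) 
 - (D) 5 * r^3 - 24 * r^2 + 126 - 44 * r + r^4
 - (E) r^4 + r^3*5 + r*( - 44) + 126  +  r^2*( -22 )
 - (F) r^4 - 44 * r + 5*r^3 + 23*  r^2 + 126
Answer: C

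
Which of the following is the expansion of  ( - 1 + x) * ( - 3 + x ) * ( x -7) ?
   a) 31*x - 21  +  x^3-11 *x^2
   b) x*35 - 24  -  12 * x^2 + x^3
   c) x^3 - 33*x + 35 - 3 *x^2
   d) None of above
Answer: a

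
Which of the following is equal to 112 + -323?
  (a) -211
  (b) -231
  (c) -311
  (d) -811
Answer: a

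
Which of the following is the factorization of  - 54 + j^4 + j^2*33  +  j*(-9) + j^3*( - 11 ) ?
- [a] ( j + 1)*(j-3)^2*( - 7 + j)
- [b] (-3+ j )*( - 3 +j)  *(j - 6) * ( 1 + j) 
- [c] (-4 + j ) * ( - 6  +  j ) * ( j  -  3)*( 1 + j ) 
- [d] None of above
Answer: b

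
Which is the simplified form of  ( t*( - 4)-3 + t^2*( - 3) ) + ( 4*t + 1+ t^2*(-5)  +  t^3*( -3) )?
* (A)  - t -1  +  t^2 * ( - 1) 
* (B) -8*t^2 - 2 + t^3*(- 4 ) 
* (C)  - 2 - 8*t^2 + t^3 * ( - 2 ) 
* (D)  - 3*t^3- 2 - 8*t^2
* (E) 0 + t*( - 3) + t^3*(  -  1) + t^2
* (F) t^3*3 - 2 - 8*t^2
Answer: D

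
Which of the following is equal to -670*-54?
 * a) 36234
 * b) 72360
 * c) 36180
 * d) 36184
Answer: c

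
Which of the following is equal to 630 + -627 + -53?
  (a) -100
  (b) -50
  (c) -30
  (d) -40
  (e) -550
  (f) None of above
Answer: b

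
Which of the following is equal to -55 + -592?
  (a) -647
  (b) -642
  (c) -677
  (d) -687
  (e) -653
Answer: a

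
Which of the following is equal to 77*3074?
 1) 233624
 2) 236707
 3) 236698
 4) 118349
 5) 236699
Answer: 3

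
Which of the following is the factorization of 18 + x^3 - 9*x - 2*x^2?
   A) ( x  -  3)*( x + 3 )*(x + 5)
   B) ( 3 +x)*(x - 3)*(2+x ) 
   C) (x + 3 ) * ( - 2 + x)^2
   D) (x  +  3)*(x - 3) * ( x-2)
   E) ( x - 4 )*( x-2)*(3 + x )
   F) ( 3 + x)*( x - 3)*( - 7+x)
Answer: D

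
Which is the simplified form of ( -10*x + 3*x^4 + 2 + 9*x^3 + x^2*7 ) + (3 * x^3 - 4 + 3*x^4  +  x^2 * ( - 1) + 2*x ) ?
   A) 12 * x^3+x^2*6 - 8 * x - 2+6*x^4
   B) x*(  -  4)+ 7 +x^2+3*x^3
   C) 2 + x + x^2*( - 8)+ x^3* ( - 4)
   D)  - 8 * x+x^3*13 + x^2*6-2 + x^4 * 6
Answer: A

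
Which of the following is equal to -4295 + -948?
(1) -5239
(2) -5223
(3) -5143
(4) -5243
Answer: 4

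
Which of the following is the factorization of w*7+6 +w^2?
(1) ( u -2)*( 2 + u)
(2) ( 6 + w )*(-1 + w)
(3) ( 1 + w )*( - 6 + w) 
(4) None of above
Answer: 4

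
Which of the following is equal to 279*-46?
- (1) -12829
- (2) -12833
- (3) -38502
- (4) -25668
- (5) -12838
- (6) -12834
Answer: 6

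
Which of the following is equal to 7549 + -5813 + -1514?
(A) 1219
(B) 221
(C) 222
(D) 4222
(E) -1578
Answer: C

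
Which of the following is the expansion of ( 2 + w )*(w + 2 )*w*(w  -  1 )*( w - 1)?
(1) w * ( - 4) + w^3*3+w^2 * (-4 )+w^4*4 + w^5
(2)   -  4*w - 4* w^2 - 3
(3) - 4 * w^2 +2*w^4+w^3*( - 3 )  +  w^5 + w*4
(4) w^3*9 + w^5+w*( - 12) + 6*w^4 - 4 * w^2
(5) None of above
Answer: 3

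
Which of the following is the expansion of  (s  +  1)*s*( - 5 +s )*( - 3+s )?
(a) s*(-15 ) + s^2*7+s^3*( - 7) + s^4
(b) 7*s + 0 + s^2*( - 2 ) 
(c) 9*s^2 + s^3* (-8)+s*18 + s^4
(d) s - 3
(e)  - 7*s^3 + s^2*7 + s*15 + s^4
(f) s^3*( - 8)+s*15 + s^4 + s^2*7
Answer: e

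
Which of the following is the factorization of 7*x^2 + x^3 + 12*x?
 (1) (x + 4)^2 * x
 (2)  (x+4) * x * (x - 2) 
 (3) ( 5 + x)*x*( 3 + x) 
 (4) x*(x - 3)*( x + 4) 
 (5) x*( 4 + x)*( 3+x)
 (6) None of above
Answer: 5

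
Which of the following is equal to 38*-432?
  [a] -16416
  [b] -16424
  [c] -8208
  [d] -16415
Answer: a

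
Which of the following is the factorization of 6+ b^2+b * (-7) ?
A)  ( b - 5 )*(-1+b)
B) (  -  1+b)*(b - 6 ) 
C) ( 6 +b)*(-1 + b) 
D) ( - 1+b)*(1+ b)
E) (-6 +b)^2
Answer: B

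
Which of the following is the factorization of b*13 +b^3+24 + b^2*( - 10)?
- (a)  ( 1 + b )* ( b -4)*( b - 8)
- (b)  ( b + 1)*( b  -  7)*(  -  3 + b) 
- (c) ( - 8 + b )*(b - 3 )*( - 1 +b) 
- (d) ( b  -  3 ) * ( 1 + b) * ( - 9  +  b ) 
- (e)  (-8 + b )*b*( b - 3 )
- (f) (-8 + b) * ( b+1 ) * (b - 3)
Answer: f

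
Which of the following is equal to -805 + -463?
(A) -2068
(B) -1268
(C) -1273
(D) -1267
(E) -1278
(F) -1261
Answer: B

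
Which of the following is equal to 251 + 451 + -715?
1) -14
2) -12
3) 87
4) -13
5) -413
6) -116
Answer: 4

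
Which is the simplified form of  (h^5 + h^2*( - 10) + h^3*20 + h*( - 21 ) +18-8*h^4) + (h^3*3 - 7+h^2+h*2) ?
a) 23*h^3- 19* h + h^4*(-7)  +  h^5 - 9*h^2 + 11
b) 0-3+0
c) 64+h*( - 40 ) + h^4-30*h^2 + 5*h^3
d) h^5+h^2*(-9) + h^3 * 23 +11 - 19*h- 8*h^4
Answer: d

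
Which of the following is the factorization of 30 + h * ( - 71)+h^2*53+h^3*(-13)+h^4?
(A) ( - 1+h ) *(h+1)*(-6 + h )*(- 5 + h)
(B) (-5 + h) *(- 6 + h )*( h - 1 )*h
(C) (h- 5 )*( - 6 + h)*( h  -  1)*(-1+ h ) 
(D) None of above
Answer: C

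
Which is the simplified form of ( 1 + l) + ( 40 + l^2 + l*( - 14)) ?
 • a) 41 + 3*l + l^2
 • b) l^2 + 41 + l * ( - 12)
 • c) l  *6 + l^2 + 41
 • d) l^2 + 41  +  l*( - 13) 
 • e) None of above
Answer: d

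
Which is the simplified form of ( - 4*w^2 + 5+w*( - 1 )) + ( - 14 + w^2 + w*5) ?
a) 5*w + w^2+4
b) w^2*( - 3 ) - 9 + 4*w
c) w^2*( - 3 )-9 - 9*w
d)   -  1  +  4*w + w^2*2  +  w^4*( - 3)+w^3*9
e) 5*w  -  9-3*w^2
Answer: b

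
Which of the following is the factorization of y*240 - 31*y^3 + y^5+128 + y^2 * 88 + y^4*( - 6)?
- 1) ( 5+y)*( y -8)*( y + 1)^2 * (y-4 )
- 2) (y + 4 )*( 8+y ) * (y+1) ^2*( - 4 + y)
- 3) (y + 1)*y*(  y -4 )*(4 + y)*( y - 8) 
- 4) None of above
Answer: 4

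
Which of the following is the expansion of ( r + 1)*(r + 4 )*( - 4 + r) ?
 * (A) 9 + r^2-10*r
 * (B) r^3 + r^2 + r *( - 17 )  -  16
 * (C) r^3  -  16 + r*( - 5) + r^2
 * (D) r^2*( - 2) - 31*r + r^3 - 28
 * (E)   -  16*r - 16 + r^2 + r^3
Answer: E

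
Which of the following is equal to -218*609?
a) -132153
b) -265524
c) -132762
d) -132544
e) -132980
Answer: c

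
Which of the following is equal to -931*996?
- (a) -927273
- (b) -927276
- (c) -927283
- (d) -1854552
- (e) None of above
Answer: b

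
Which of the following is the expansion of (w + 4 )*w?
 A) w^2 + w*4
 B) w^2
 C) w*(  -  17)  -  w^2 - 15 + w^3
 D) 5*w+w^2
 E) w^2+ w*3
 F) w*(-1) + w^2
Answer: A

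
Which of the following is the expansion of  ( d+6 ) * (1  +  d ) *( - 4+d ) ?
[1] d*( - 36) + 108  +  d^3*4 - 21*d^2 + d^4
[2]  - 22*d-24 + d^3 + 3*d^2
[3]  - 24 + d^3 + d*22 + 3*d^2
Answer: 2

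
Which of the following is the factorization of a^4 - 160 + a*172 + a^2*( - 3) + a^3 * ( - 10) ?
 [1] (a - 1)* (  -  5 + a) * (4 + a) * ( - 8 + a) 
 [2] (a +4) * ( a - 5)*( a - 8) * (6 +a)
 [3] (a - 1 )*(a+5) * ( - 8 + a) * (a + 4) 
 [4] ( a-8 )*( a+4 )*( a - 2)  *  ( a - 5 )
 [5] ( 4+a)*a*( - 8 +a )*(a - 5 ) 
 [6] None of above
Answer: 1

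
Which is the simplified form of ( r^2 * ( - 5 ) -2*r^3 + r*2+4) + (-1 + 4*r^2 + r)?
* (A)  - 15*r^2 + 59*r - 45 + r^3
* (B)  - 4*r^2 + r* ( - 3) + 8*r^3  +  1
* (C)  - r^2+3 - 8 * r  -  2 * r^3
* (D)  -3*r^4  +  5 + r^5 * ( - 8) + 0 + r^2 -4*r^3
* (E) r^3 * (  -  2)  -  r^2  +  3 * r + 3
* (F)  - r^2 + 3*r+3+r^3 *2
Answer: E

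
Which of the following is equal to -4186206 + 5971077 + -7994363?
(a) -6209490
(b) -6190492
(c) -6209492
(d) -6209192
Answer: c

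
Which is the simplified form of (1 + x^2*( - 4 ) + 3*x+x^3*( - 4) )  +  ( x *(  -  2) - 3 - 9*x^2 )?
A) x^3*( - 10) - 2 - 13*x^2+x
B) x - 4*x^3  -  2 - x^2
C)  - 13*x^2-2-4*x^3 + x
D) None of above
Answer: C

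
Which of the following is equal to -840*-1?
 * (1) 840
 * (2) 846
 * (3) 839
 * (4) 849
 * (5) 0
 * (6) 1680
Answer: 1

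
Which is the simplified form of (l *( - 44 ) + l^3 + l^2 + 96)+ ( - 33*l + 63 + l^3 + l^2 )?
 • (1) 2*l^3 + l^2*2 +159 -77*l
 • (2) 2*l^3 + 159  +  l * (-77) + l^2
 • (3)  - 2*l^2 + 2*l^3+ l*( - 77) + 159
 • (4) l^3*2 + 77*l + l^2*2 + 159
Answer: 1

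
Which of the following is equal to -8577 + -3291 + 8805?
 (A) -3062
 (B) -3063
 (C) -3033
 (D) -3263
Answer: B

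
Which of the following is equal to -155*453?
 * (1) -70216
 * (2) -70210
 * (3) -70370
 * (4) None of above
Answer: 4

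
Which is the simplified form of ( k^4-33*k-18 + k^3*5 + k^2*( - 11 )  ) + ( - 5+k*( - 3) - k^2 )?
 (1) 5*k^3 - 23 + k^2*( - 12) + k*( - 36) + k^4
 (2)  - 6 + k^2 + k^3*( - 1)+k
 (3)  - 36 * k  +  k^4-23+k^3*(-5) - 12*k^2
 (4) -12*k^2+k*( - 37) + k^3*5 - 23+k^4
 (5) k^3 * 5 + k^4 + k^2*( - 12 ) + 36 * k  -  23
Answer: 1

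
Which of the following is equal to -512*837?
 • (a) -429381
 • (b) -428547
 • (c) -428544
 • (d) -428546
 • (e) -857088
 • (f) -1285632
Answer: c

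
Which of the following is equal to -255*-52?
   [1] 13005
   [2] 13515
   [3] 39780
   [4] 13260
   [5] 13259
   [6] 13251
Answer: 4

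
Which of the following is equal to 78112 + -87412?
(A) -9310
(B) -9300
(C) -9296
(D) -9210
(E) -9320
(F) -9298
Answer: B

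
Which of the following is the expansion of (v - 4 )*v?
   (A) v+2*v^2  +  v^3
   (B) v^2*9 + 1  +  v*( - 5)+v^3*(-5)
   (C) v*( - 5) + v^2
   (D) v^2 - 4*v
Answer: D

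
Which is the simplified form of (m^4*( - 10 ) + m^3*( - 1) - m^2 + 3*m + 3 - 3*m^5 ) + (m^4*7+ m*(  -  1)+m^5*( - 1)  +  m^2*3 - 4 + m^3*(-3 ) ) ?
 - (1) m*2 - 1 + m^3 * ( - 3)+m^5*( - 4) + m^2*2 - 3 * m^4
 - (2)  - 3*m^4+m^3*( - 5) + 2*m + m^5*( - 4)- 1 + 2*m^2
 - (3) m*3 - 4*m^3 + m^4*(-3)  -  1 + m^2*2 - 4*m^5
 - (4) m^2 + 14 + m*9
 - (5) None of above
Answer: 5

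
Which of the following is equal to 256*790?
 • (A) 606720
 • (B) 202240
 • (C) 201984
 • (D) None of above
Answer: B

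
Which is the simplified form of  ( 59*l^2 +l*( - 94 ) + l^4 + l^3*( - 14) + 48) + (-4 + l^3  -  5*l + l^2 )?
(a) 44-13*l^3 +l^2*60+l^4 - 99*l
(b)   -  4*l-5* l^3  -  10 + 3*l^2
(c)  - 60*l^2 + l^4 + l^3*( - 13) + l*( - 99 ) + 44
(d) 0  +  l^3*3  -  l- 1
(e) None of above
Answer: a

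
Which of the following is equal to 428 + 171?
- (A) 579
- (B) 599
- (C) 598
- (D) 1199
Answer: B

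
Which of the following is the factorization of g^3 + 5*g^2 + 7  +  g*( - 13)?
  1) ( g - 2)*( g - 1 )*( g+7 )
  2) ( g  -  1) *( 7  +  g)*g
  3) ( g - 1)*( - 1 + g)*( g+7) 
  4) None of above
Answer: 3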